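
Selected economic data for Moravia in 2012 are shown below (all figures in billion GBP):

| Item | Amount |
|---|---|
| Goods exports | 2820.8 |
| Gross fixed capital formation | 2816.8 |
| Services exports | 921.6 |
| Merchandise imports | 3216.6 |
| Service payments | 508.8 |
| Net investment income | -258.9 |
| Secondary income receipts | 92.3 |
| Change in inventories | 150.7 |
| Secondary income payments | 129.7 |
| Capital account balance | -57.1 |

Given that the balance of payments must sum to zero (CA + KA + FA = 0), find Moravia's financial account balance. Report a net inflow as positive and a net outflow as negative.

Goods balance = 2820.8 - 3216.6 = -395.8
Services balance = 921.6 - 508.8 = 412.8
Trade balance (goods + services) = -395.8 + 412.8 = 17.0
Net primary income = -258.9
Net secondary income = 92.3 - 129.7 = -37.4
Current account = 17.0 + (-258.9) + (-37.4) = -279.3
Financial account = -(-279.3 + (-57.1)) = 336.4

336.4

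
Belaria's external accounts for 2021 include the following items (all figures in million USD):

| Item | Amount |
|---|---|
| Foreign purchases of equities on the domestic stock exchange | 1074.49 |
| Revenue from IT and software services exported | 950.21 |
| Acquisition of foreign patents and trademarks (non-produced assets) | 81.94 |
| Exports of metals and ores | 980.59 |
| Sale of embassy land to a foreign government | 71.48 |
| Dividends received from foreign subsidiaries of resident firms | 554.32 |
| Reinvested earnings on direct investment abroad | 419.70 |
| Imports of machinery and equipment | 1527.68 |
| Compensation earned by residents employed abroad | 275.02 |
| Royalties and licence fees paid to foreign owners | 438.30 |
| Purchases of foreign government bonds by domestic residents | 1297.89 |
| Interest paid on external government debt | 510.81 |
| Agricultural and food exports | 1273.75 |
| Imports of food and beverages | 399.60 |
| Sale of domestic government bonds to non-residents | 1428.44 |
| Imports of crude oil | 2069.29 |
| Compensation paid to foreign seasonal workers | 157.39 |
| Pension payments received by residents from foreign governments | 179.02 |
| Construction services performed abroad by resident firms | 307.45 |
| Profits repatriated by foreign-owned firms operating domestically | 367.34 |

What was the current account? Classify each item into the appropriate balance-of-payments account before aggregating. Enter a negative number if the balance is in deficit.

Goods: -2069.29 + 1273.75 - 399.60 + 980.59 - 1527.68 = -1742.23
Services: 307.45 - 438.30 + 950.21 = 819.36
Primary income: -157.39 - 367.34 + 275.02 + 554.32 - 510.81 + 419.70 = 213.50
Secondary income: 179.02
Current account = (-1742.23) + 819.36 + 213.50 + 179.02 = -530.35
(Excluded from the current account — financial account: foreign purchases of equities on the domestic stock exchange 1074.49, purchases of foreign government bonds by domestic residents 1297.89, sale of domestic government bonds to non-residents 1428.44; capital account: acquisition of foreign patents and trademarks (non-produced assets) 81.94, sale of embassy land to a foreign government 71.48.)

-530.35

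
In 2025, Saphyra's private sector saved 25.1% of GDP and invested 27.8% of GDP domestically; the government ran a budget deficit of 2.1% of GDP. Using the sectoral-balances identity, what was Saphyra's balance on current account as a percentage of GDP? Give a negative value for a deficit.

By the sectoral-balances identity, CA = (S_private - I) + (T - G).
Private balance = 25.1 - 27.8 = -2.7
Government balance (T - G) = -2.1
CA = -2.7 + (-2.1) = -4.8

-4.8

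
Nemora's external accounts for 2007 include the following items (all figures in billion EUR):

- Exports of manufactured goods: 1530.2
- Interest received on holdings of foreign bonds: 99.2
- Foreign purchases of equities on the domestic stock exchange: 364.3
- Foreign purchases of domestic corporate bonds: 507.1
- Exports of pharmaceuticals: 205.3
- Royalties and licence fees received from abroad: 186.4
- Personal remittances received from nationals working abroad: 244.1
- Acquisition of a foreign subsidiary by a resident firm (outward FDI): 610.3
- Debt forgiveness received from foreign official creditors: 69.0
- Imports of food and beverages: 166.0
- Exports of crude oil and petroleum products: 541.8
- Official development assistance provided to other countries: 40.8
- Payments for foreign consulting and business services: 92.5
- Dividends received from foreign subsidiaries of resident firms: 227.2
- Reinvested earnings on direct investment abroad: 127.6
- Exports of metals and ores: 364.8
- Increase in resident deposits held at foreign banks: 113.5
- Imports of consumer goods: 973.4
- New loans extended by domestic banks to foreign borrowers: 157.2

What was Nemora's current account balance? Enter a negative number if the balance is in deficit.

Goods: 541.8 - 973.4 + 205.3 - 166.0 + 364.8 + 1530.2 = 1502.7
Services: -92.5 + 186.4 = 93.9
Primary income: 99.2 + 227.2 + 127.6 = 454.0
Secondary income: -40.8 + 244.1 = 203.3
Current account = 1502.7 + 93.9 + 454.0 + 203.3 = 2253.9
(Excluded from the current account — financial account: foreign purchases of equities on the domestic stock exchange 364.3, foreign purchases of domestic corporate bonds 507.1, acquisition of a foreign subsidiary by a resident firm (outward FDI) 610.3, increase in resident deposits held at foreign banks 113.5, new loans extended by domestic banks to foreign borrowers 157.2; capital account: debt forgiveness received from foreign official creditors 69.0.)

2253.9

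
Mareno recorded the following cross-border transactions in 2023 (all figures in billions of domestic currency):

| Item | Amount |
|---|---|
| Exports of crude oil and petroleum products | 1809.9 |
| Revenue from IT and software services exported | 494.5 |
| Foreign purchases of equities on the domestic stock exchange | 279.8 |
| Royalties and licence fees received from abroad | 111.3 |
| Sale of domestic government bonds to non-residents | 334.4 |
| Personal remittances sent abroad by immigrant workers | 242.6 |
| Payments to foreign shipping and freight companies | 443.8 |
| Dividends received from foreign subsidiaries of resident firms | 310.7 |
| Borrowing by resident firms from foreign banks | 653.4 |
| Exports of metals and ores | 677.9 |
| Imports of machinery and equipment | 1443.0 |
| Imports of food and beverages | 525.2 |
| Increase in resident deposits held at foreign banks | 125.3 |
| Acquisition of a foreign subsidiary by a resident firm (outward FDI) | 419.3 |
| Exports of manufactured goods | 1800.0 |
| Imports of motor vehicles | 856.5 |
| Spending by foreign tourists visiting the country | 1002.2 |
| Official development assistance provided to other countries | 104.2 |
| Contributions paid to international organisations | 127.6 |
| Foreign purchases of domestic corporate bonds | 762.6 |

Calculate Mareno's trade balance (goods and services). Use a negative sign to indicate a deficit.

Goods: -1443.0 + 1800.0 + 1809.9 + 677.9 - 525.2 - 856.5 = 1463.1
Services: 111.3 + 494.5 + 1002.2 - 443.8 = 1164.2
Trade balance = 1463.1 + 1164.2 = 2627.3
(Excluded from the trade balance — financial account: foreign purchases of equities on the domestic stock exchange 279.8, sale of domestic government bonds to non-residents 334.4, borrowing by resident firms from foreign banks 653.4, increase in resident deposits held at foreign banks 125.3, acquisition of a foreign subsidiary by a resident firm (outward FDI) 419.3, foreign purchases of domestic corporate bonds 762.6; secondary income: personal remittances sent abroad by immigrant workers 242.6, official development assistance provided to other countries 104.2, contributions paid to international organisations 127.6; primary income: dividends received from foreign subsidiaries of resident firms 310.7.)

2627.3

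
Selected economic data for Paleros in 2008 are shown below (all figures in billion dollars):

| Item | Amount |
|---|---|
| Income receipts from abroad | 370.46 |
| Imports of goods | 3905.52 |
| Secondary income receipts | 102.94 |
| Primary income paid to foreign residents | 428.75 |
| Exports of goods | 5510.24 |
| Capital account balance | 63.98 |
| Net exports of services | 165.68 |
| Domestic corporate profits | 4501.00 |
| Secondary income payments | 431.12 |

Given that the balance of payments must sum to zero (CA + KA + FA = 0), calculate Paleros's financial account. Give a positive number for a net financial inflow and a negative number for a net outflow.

-1447.91

Goods balance = 5510.24 - 3905.52 = 1604.72
Services balance = 165.68
Trade balance (goods + services) = 1604.72 + 165.68 = 1770.40
Net primary income = 370.46 - 428.75 = -58.29
Net secondary income = 102.94 - 431.12 = -328.18
Current account = 1770.40 + (-58.29) + (-328.18) = 1383.93
Financial account = -(1383.93 + 63.98) = -1447.91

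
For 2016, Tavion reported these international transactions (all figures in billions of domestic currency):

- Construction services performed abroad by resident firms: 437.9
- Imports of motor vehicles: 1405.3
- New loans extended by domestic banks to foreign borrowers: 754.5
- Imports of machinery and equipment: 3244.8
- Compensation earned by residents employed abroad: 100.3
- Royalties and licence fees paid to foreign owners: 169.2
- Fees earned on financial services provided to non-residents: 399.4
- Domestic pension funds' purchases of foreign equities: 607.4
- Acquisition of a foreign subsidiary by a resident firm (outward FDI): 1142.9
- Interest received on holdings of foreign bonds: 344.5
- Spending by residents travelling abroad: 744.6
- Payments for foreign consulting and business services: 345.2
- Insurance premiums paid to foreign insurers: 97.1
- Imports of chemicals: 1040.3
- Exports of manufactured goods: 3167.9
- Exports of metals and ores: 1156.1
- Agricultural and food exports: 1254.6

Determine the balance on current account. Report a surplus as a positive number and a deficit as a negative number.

Goods: -3244.8 + 3167.9 - 1405.3 - 1040.3 + 1156.1 + 1254.6 = -111.8
Services: -744.6 + 399.4 - 345.2 - 97.1 + 437.9 - 169.2 = -518.8
Primary income: 344.5 + 100.3 = 444.8
Current account = (-111.8) + (-518.8) + 444.8 = -185.8
(Excluded from the current account — financial account: new loans extended by domestic banks to foreign borrowers 754.5, domestic pension funds' purchases of foreign equities 607.4, acquisition of a foreign subsidiary by a resident firm (outward FDI) 1142.9.)

-185.8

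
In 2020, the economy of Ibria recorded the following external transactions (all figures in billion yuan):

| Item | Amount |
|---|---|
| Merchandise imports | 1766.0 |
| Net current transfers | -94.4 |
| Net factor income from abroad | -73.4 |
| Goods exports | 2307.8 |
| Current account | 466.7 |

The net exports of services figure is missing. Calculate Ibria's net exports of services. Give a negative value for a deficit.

Current account = goods balance + services balance + net primary income + net secondary income
Sum of the known components = 374.0
Net exports of services = CA - (known components) = 466.7 - 374.0 = 92.7

92.7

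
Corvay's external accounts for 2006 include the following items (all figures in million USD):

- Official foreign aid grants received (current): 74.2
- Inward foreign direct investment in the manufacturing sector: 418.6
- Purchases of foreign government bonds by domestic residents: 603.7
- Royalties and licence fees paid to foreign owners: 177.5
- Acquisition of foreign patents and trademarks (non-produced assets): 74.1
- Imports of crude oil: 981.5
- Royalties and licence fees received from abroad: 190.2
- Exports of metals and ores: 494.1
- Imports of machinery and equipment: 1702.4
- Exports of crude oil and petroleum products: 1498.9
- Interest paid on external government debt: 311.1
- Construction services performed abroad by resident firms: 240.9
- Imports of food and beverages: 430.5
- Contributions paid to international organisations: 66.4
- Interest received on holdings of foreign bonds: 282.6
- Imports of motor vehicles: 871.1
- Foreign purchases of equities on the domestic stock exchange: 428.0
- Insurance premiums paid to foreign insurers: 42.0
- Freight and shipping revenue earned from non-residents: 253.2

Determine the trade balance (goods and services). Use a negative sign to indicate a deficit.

-1527.7

Goods: -871.1 - 430.5 + 494.1 - 1702.4 + 1498.9 - 981.5 = -1992.5
Services: 240.9 - 177.5 - 42.0 + 190.2 + 253.2 = 464.8
Trade balance = -1992.5 + 464.8 = -1527.7
(Excluded from the trade balance — secondary income: official foreign aid grants received (current) 74.2, contributions paid to international organisations 66.4; financial account: inward foreign direct investment in the manufacturing sector 418.6, purchases of foreign government bonds by domestic residents 603.7, foreign purchases of equities on the domestic stock exchange 428.0; capital account: acquisition of foreign patents and trademarks (non-produced assets) 74.1; primary income: interest paid on external government debt 311.1, interest received on holdings of foreign bonds 282.6.)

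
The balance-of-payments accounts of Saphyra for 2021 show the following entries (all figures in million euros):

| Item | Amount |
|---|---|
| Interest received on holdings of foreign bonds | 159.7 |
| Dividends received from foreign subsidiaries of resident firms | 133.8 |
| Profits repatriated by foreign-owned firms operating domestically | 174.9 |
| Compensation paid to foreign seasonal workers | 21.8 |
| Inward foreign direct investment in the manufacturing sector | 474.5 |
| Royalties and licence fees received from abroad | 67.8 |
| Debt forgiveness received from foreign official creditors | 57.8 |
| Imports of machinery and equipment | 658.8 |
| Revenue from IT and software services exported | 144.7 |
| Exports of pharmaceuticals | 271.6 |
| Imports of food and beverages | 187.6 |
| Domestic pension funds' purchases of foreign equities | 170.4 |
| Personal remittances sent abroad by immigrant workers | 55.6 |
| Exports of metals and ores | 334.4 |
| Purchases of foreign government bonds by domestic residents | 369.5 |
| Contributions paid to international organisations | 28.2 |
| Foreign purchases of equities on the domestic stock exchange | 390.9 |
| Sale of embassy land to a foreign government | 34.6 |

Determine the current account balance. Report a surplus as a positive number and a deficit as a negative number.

Goods: -187.6 + 271.6 - 658.8 + 334.4 = -240.4
Services: 67.8 + 144.7 = 212.5
Primary income: -21.8 - 174.9 + 159.7 + 133.8 = 96.8
Secondary income: -28.2 - 55.6 = -83.8
Current account = (-240.4) + 212.5 + 96.8 + (-83.8) = -14.9
(Excluded from the current account — financial account: inward foreign direct investment in the manufacturing sector 474.5, domestic pension funds' purchases of foreign equities 170.4, purchases of foreign government bonds by domestic residents 369.5, foreign purchases of equities on the domestic stock exchange 390.9; capital account: debt forgiveness received from foreign official creditors 57.8, sale of embassy land to a foreign government 34.6.)

-14.9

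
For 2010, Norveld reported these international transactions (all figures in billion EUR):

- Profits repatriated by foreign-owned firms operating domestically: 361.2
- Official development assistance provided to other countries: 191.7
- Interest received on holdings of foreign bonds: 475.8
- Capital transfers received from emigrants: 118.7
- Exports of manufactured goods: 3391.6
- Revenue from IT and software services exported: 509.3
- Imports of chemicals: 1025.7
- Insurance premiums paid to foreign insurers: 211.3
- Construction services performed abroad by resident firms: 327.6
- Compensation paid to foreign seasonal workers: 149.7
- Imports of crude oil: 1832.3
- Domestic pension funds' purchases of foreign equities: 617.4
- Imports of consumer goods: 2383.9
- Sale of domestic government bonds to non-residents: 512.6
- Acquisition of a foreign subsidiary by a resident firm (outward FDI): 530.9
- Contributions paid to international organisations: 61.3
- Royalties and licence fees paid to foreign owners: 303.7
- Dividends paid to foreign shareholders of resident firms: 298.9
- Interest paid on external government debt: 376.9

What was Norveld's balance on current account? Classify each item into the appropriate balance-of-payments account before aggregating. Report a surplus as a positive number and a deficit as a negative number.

Goods: -1832.3 - 1025.7 + 3391.6 - 2383.9 = -1850.3
Services: -303.7 - 211.3 + 509.3 + 327.6 = 321.9
Primary income: -376.9 + 475.8 - 149.7 - 298.9 - 361.2 = -710.9
Secondary income: -191.7 - 61.3 = -253.0
Current account = (-1850.3) + 321.9 + (-710.9) + (-253.0) = -2492.3
(Excluded from the current account — capital account: capital transfers received from emigrants 118.7; financial account: domestic pension funds' purchases of foreign equities 617.4, sale of domestic government bonds to non-residents 512.6, acquisition of a foreign subsidiary by a resident firm (outward FDI) 530.9.)

-2492.3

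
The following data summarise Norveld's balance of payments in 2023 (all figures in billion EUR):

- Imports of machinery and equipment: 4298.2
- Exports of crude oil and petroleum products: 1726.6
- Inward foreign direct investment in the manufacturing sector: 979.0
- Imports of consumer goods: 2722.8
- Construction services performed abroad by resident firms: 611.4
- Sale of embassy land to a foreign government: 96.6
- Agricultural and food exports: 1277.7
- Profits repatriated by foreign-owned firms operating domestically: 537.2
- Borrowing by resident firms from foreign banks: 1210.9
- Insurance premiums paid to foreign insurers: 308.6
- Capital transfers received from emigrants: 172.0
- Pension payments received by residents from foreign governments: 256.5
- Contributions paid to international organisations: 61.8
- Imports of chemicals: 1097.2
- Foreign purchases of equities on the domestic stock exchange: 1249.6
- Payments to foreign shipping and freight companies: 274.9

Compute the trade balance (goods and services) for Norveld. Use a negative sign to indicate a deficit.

Goods: 1277.7 - 2722.8 - 4298.2 + 1726.6 - 1097.2 = -5113.9
Services: -308.6 - 274.9 + 611.4 = 27.9
Trade balance = -5113.9 + 27.9 = -5086.0
(Excluded from the trade balance — financial account: inward foreign direct investment in the manufacturing sector 979.0, borrowing by resident firms from foreign banks 1210.9, foreign purchases of equities on the domestic stock exchange 1249.6; capital account: sale of embassy land to a foreign government 96.6, capital transfers received from emigrants 172.0; primary income: profits repatriated by foreign-owned firms operating domestically 537.2; secondary income: pension payments received by residents from foreign governments 256.5, contributions paid to international organisations 61.8.)

-5086.0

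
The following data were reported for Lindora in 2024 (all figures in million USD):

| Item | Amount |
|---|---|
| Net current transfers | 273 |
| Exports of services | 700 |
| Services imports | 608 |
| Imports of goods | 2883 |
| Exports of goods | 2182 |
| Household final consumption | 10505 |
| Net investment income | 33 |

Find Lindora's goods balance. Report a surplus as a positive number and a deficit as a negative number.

-701

Goods balance = 2182 - 2883 = -701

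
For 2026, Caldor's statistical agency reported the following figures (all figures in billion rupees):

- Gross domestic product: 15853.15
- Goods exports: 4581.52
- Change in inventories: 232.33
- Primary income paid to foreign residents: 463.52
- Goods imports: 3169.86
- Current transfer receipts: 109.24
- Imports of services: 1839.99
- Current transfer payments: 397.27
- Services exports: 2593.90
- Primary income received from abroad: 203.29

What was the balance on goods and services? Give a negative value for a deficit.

Goods balance = 4581.52 - 3169.86 = 1411.66
Services balance = 2593.90 - 1839.99 = 753.91
Trade balance (goods + services) = 1411.66 + 753.91 = 2165.57

2165.57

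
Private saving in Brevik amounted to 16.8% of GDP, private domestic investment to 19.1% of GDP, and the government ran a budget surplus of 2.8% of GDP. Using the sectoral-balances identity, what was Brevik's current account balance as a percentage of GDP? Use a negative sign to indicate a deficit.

0.5

By the sectoral-balances identity, CA = (S_private - I) + (T - G).
Private balance = 16.8 - 19.1 = -2.3
Government balance (T - G) = 2.8
CA = -2.3 + 2.8 = 0.5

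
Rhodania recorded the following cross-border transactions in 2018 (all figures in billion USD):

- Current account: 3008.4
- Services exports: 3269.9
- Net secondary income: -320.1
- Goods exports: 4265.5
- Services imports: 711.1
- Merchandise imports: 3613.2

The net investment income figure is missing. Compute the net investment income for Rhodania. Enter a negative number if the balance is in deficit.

Current account = goods balance + services balance + net primary income + net secondary income
Sum of the known components = 2891.0
Net investment income = CA - (known components) = 3008.4 - 2891.0 = 117.4

117.4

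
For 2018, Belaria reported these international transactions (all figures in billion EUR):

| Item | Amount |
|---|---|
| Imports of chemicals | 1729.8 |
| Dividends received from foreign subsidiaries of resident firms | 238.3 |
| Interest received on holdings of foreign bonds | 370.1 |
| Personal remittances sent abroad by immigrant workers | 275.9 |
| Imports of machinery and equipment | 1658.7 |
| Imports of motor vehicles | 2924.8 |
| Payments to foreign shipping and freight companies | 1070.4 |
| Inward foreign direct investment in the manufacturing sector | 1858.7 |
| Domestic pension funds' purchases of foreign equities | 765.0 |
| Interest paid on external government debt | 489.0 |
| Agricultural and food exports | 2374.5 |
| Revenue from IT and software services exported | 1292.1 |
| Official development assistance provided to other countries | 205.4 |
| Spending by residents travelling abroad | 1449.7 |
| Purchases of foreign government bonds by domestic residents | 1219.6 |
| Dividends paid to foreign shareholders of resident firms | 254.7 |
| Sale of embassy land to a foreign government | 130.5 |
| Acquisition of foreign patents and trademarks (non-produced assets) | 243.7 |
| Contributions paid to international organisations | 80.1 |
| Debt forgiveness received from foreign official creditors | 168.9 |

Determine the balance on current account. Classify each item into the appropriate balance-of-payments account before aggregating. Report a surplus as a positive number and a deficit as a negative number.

Goods: 2374.5 - 1658.7 - 2924.8 - 1729.8 = -3938.8
Services: 1292.1 - 1449.7 - 1070.4 = -1228.0
Primary income: 238.3 - 489.0 - 254.7 + 370.1 = -135.3
Secondary income: -80.1 - 275.9 - 205.4 = -561.4
Current account = (-3938.8) + (-1228.0) + (-135.3) + (-561.4) = -5863.5
(Excluded from the current account — financial account: inward foreign direct investment in the manufacturing sector 1858.7, domestic pension funds' purchases of foreign equities 765.0, purchases of foreign government bonds by domestic residents 1219.6; capital account: sale of embassy land to a foreign government 130.5, acquisition of foreign patents and trademarks (non-produced assets) 243.7, debt forgiveness received from foreign official creditors 168.9.)

-5863.5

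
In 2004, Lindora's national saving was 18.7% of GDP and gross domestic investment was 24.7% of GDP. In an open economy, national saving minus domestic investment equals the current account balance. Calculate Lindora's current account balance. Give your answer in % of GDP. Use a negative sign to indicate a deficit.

CA = S - I = 18.7 - 24.7 = -6.0

-6.0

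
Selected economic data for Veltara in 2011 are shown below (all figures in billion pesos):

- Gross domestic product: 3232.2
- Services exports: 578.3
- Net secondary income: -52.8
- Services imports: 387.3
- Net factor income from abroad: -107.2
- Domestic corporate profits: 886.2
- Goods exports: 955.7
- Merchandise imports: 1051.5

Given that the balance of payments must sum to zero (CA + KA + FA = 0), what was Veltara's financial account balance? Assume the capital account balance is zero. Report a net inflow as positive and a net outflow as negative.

Goods balance = 955.7 - 1051.5 = -95.8
Services balance = 578.3 - 387.3 = 191.0
Trade balance (goods + services) = -95.8 + 191.0 = 95.2
Net primary income = -107.2
Net secondary income = -52.8
Current account = 95.2 + (-107.2) + (-52.8) = -64.8
Financial account = -(-64.8) = 64.8

64.8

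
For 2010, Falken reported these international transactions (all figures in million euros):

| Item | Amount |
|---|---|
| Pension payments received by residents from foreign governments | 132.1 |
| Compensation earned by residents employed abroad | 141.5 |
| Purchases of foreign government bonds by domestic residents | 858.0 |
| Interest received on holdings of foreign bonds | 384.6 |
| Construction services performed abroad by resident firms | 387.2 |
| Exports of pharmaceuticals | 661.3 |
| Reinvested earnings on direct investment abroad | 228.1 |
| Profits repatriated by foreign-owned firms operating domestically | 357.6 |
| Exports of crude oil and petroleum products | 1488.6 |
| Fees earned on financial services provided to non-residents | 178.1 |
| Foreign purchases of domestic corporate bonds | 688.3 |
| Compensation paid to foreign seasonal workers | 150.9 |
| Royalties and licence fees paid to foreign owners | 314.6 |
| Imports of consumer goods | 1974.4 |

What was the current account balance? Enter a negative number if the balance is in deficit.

Goods: 661.3 + 1488.6 - 1974.4 = 175.5
Services: 387.2 + 178.1 - 314.6 = 250.7
Primary income: 228.1 + 384.6 + 141.5 - 357.6 - 150.9 = 245.7
Secondary income: 132.1
Current account = 175.5 + 250.7 + 245.7 + 132.1 = 804.0
(Excluded from the current account — financial account: purchases of foreign government bonds by domestic residents 858.0, foreign purchases of domestic corporate bonds 688.3.)

804.0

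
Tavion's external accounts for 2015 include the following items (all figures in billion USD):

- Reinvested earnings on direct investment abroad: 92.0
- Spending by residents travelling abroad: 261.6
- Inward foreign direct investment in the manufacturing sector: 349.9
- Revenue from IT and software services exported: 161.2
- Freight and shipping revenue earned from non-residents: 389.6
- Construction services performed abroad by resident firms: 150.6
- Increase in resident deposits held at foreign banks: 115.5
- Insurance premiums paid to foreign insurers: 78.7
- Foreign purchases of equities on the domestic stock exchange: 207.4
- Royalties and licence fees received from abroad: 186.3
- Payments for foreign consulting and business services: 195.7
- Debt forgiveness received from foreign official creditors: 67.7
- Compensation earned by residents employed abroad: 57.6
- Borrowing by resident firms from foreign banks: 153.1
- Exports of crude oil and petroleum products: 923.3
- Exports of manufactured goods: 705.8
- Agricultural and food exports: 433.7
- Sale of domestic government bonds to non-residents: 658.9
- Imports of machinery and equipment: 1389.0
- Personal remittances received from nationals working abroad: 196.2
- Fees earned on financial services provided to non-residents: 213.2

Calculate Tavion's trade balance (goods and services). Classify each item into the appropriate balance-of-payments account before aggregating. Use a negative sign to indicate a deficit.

Goods: 433.7 + 705.8 - 1389.0 + 923.3 = 673.8
Services: 389.6 + 213.2 - 78.7 + 186.3 - 261.6 + 161.2 - 195.7 + 150.6 = 564.9
Trade balance = 673.8 + 564.9 = 1238.7
(Excluded from the trade balance — primary income: reinvested earnings on direct investment abroad 92.0, compensation earned by residents employed abroad 57.6; financial account: inward foreign direct investment in the manufacturing sector 349.9, increase in resident deposits held at foreign banks 115.5, foreign purchases of equities on the domestic stock exchange 207.4, borrowing by resident firms from foreign banks 153.1, sale of domestic government bonds to non-residents 658.9; capital account: debt forgiveness received from foreign official creditors 67.7; secondary income: personal remittances received from nationals working abroad 196.2.)

1238.7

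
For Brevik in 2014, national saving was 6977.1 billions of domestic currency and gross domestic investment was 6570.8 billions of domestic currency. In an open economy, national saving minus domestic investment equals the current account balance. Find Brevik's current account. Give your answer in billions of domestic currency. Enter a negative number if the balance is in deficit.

CA = S - I = 6977.1 - 6570.8 = 406.3

406.3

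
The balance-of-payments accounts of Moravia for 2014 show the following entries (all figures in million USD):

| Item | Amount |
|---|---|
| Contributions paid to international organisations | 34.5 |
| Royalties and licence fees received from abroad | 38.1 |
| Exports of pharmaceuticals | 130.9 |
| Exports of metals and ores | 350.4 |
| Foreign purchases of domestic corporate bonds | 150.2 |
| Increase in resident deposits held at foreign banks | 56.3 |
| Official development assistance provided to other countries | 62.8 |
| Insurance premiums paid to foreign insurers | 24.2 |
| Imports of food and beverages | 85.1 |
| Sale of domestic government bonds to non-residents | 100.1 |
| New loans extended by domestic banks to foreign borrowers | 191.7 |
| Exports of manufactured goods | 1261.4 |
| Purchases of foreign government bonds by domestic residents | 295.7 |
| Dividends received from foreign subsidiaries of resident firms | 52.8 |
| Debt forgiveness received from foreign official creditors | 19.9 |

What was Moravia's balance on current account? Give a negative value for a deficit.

1627.0

Goods: 350.4 - 85.1 + 1261.4 + 130.9 = 1657.6
Services: -24.2 + 38.1 = 13.9
Primary income: 52.8
Secondary income: -62.8 - 34.5 = -97.3
Current account = 1657.6 + 13.9 + 52.8 + (-97.3) = 1627.0
(Excluded from the current account — financial account: foreign purchases of domestic corporate bonds 150.2, increase in resident deposits held at foreign banks 56.3, sale of domestic government bonds to non-residents 100.1, new loans extended by domestic banks to foreign borrowers 191.7, purchases of foreign government bonds by domestic residents 295.7; capital account: debt forgiveness received from foreign official creditors 19.9.)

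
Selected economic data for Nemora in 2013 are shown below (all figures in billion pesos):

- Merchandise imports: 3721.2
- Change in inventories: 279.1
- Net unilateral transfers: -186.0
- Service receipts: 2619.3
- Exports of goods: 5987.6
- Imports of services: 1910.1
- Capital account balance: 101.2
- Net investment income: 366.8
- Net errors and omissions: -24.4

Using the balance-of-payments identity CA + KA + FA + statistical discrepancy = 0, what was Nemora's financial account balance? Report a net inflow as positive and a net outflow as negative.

Goods balance = 5987.6 - 3721.2 = 2266.4
Services balance = 2619.3 - 1910.1 = 709.2
Trade balance (goods + services) = 2266.4 + 709.2 = 2975.6
Net primary income = 366.8
Net secondary income = -186.0
Current account = 2975.6 + 366.8 + (-186.0) = 3156.4
Financial account = -(3156.4 + 101.2 + (-24.4)) = -3233.2

-3233.2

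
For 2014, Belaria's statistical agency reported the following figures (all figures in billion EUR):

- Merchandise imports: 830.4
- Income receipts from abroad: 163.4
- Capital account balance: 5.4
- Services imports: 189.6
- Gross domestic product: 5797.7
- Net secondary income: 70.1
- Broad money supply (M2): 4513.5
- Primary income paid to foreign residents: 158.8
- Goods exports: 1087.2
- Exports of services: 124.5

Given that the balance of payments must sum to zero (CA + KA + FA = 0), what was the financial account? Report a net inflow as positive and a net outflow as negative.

-271.8

Goods balance = 1087.2 - 830.4 = 256.8
Services balance = 124.5 - 189.6 = -65.1
Trade balance (goods + services) = 256.8 + (-65.1) = 191.7
Net primary income = 163.4 - 158.8 = 4.6
Net secondary income = 70.1
Current account = 191.7 + 4.6 + 70.1 = 266.4
Financial account = -(266.4 + 5.4) = -271.8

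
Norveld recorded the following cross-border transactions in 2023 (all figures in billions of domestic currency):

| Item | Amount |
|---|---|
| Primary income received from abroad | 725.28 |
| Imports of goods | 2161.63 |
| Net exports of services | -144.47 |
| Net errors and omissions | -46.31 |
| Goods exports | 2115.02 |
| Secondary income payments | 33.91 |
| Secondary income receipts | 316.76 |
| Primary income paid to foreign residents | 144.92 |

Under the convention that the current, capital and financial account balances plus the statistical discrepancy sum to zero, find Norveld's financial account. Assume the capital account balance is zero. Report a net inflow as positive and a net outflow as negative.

-625.82

Goods balance = 2115.02 - 2161.63 = -46.61
Services balance = -144.47
Trade balance (goods + services) = -46.61 + (-144.47) = -191.08
Net primary income = 725.28 - 144.92 = 580.36
Net secondary income = 316.76 - 33.91 = 282.85
Current account = -191.08 + 580.36 + 282.85 = 672.13
Financial account = -(672.13 + (-46.31)) = -625.82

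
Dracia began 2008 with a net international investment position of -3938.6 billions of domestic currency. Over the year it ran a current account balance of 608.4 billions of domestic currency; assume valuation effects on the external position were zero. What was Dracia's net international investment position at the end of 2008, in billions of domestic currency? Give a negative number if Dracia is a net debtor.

-3330.2

With no valuation effects, change in NIIP = current account = 608.4
End-of-year NIIP = -3938.6 + 608.4 = -3330.2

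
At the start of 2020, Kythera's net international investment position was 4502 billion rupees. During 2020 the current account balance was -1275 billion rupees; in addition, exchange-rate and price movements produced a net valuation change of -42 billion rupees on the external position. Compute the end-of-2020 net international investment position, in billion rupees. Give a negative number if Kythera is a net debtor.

3185

Change in NIIP = current account + net valuation change = -1275 + (-42) = -1317
End-of-year NIIP = 4502 + (-1317) = 3185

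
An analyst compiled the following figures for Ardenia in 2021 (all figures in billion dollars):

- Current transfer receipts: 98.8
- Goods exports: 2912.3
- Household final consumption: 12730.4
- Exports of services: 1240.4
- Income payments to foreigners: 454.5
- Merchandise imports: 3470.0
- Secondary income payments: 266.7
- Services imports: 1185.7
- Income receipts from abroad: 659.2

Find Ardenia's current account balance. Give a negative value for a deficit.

-466.2

Goods balance = 2912.3 - 3470.0 = -557.7
Services balance = 1240.4 - 1185.7 = 54.7
Trade balance (goods + services) = -557.7 + 54.7 = -503.0
Net primary income = 659.2 - 454.5 = 204.7
Net secondary income = 98.8 - 266.7 = -167.9
Current account = -503.0 + 204.7 + (-167.9) = -466.2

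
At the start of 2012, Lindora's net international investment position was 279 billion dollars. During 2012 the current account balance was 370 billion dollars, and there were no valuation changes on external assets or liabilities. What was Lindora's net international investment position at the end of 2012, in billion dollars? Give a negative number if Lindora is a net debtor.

649

With no valuation effects, change in NIIP = current account = 370
End-of-year NIIP = 279 + 370 = 649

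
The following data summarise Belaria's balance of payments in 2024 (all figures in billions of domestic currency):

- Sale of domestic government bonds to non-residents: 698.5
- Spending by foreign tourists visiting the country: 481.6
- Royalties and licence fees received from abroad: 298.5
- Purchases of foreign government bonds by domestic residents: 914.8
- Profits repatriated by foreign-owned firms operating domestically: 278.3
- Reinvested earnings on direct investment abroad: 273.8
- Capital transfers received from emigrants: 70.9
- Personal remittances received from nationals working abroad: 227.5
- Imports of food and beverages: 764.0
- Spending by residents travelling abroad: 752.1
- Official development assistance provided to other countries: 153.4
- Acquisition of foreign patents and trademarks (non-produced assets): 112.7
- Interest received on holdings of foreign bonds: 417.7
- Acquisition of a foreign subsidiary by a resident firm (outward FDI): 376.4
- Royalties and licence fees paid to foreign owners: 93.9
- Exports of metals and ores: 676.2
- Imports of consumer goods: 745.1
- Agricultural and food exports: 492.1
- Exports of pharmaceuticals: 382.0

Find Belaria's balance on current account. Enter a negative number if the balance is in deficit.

Goods: 492.1 - 745.1 + 382.0 + 676.2 - 764.0 = 41.2
Services: 481.6 - 752.1 - 93.9 + 298.5 = -65.9
Primary income: 417.7 - 278.3 + 273.8 = 413.2
Secondary income: -153.4 + 227.5 = 74.1
Current account = 41.2 + (-65.9) + 413.2 + 74.1 = 462.6
(Excluded from the current account — financial account: sale of domestic government bonds to non-residents 698.5, purchases of foreign government bonds by domestic residents 914.8, acquisition of a foreign subsidiary by a resident firm (outward FDI) 376.4; capital account: capital transfers received from emigrants 70.9, acquisition of foreign patents and trademarks (non-produced assets) 112.7.)

462.6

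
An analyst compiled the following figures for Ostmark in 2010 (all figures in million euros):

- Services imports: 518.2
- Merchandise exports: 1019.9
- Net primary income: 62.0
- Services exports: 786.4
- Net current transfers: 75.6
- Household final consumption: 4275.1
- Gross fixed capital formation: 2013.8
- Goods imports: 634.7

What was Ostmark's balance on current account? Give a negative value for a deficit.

Goods balance = 1019.9 - 634.7 = 385.2
Services balance = 786.4 - 518.2 = 268.2
Trade balance (goods + services) = 385.2 + 268.2 = 653.4
Net primary income = 62.0
Net secondary income = 75.6
Current account = 653.4 + 62.0 + 75.6 = 791.0

791.0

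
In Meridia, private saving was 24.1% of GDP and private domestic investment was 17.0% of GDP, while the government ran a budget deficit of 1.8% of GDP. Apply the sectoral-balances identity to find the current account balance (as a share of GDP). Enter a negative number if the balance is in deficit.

By the sectoral-balances identity, CA = (S_private - I) + (T - G).
Private balance = 24.1 - 17.0 = 7.1
Government balance (T - G) = -1.8
CA = 7.1 + (-1.8) = 5.3

5.3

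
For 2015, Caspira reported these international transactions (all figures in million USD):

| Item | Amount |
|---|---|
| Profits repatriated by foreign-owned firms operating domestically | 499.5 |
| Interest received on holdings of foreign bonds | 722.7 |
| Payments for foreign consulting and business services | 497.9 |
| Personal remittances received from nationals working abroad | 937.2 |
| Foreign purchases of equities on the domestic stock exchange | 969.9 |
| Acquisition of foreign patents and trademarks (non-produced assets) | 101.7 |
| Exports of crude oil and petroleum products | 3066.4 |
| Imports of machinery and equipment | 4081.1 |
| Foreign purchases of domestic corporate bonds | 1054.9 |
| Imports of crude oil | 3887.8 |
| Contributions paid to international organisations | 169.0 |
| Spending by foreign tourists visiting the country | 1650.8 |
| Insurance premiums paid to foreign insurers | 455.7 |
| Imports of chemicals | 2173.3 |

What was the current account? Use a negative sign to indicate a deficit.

Goods: -4081.1 + 3066.4 - 3887.8 - 2173.3 = -7075.8
Services: -497.9 + 1650.8 - 455.7 = 697.2
Primary income: 722.7 - 499.5 = 223.2
Secondary income: 937.2 - 169.0 = 768.2
Current account = (-7075.8) + 697.2 + 223.2 + 768.2 = -5387.2
(Excluded from the current account — financial account: foreign purchases of equities on the domestic stock exchange 969.9, foreign purchases of domestic corporate bonds 1054.9; capital account: acquisition of foreign patents and trademarks (non-produced assets) 101.7.)

-5387.2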